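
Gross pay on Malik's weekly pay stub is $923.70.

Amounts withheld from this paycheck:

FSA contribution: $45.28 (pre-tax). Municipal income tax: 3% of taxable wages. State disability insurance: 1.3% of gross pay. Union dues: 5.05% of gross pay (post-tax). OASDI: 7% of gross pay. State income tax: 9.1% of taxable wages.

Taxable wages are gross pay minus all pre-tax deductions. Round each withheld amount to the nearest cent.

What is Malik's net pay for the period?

$648.81

FSA contribution: $45.28
Taxable wages = $923.70 − $45.28 = $878.42
State income tax: $878.42 × 0.091 = $79.94
Municipal income tax: $878.42 × 0.03 = $26.35
State disability insurance: $923.70 × 0.013 = $12.01
OASDI: $923.70 × 0.07 = $64.66
Union dues: $923.70 × 0.0505 = $46.65
Total deductions = $45.28 + $79.94 + $26.35 + $12.01 + $64.66 + $46.65 = $274.89
Net pay = $923.70 − $274.89 = $648.81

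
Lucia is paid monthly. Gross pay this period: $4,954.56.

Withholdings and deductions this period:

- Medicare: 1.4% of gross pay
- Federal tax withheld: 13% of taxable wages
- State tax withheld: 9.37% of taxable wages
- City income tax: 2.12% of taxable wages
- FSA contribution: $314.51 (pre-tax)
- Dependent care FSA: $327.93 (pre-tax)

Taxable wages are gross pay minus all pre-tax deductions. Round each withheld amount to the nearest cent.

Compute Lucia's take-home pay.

$3,186.71

FSA contribution: $314.51
Dependent care FSA: $327.93
Pre-tax total = $314.51 + $327.93 = $642.44
Taxable wages = $4,954.56 − $642.44 = $4,312.12
Federal tax withheld: $4,312.12 × 0.13 = $560.58
City income tax: $4,312.12 × 0.0212 = $91.42
State tax withheld: $4,312.12 × 0.0937 = $404.05
Medicare: $4,954.56 × 0.014 = $69.36
Total deductions = $314.51 + $327.93 + $560.58 + $91.42 + $404.05 + $69.36 = $1,767.85
Net pay = $4,954.56 − $1,767.85 = $3,186.71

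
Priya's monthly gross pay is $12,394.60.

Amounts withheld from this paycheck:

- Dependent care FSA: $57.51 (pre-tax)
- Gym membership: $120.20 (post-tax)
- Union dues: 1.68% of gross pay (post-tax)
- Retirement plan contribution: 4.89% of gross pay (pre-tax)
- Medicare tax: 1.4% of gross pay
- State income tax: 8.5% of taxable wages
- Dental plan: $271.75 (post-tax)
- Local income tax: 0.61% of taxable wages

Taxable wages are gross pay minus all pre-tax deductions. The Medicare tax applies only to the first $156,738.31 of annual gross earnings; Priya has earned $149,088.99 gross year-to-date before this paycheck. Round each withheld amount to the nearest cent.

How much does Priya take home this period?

Retirement plan contribution: $12,394.60 × 0.0489 = $606.10
Dependent care FSA: $57.51
Pre-tax total = $606.10 + $57.51 = $663.61
Taxable wages = $12,394.60 − $663.61 = $11,730.99
State income tax: $11,730.99 × 0.085 = $997.13
Local income tax: $11,730.99 × 0.0061 = $71.56
Medicare tax: only $156,738.31 − $149,088.99 = $7,649.32 of this check is subject → $7,649.32 × 0.014 = $107.09
Dental plan: $271.75
Gym membership: $120.20
Union dues: $12,394.60 × 0.0168 = $208.23
Total deductions = $606.10 + $57.51 + $997.13 + $71.56 + $107.09 + $271.75 + $120.20 + $208.23 = $2,439.57
Net pay = $12,394.60 − $2,439.57 = $9,955.03

$9,955.03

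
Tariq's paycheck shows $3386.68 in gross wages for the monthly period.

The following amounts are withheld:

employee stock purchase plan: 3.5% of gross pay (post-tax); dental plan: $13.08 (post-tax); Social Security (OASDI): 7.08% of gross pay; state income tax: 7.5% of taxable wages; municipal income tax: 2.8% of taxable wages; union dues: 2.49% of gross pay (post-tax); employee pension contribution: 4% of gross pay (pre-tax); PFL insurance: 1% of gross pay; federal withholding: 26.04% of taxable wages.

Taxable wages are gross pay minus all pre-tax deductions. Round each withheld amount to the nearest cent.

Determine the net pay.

$1580.13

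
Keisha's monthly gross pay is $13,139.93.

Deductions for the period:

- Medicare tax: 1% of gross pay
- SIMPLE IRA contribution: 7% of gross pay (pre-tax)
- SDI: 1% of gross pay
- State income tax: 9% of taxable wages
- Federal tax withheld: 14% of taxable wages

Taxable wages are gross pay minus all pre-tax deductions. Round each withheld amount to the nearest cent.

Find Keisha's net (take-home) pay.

SIMPLE IRA contribution: $13,139.93 × 0.07 = $919.80
Taxable wages = $13,139.93 − $919.80 = $12,220.13
State income tax: $12,220.13 × 0.09 = $1,099.81
Federal tax withheld: $12,220.13 × 0.14 = $1,710.82
Medicare tax: $13,139.93 × 0.01 = $131.40
SDI: $13,139.93 × 0.01 = $131.40
Total deductions = $919.80 + $1,099.81 + $1,710.82 + $131.40 + $131.40 = $3,993.23
Net pay = $13,139.93 − $3,993.23 = $9,146.70

$9,146.70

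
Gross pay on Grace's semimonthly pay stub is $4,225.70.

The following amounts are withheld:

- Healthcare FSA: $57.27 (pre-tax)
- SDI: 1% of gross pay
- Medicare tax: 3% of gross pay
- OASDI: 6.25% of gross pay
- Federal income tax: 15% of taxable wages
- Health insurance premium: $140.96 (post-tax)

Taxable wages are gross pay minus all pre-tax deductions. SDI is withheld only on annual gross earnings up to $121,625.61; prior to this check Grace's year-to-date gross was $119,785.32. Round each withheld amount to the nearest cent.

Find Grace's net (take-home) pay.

Healthcare FSA: $57.27
Taxable wages = $4,225.70 − $57.27 = $4,168.43
Federal income tax: $4,168.43 × 0.15 = $625.26
SDI: only $121,625.61 − $119,785.32 = $1,840.29 of this check is subject → $1,840.29 × 0.01 = $18.40
OASDI: $4,225.70 × 0.0625 = $264.11
Medicare tax: $4,225.70 × 0.03 = $126.77
Health insurance premium: $140.96
Total deductions = $57.27 + $625.26 + $18.40 + $264.11 + $126.77 + $140.96 = $1,232.77
Net pay = $4,225.70 − $1,232.77 = $2,992.93

$2,992.93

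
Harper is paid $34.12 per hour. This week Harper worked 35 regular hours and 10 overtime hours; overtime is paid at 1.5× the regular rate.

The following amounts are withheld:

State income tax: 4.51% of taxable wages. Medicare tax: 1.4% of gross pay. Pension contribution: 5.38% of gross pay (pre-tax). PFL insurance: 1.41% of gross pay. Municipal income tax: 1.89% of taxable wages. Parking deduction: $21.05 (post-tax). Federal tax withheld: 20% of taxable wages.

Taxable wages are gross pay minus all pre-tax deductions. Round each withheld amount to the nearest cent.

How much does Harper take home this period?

Regular pay: 35 × $34.12 = $1,194.20
Overtime pay: 10 × $34.12 × 1.5 = $511.80
Gross pay = $1,194.20 + $511.80 = $1,706.00
Pension contribution: $1,706.00 × 0.0538 = $91.78
Taxable wages = $1,706.00 − $91.78 = $1,614.22
Federal tax withheld: $1,614.22 × 0.2 = $322.84
Municipal income tax: $1,614.22 × 0.0189 = $30.51
State income tax: $1,614.22 × 0.0451 = $72.80
PFL insurance: $1,706.00 × 0.0141 = $24.05
Medicare tax: $1,706.00 × 0.014 = $23.88
Parking deduction: $21.05
Total deductions = $91.78 + $322.84 + $30.51 + $72.80 + $24.05 + $23.88 + $21.05 = $586.91
Net pay = $1,706.00 − $586.91 = $1,119.09

$1,119.09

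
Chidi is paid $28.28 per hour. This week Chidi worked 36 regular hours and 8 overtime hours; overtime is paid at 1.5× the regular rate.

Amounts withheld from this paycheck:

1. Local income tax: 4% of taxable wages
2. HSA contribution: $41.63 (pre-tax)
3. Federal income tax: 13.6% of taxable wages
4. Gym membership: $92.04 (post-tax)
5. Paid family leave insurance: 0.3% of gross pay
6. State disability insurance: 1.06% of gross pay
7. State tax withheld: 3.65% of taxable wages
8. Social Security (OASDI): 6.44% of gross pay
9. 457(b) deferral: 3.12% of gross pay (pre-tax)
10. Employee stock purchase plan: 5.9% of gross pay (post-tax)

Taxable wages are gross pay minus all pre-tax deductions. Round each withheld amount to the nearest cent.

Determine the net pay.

$724.84

Regular pay: 36 × $28.28 = $1018.08
Overtime pay: 8 × $28.28 × 1.5 = $339.36
Gross pay = $1018.08 + $339.36 = $1357.44
HSA contribution: $41.63
457(b) deferral: $1357.44 × 0.0312 = $42.35
Pre-tax total = $41.63 + $42.35 = $83.98
Taxable wages = $1357.44 − $83.98 = $1273.46
Federal income tax: $1273.46 × 0.136 = $173.19
State tax withheld: $1273.46 × 0.0365 = $46.48
Local income tax: $1273.46 × 0.04 = $50.94
State disability insurance: $1357.44 × 0.0106 = $14.39
Paid family leave insurance: $1357.44 × 0.003 = $4.07
Social Security (OASDI): $1357.44 × 0.0644 = $87.42
Employee stock purchase plan: $1357.44 × 0.059 = $80.09
Gym membership: $92.04
Total deductions = $41.63 + $42.35 + $173.19 + $46.48 + $50.94 + $14.39 + $4.07 + $87.42 + $80.09 + $92.04 = $632.60
Net pay = $1357.44 − $632.60 = $724.84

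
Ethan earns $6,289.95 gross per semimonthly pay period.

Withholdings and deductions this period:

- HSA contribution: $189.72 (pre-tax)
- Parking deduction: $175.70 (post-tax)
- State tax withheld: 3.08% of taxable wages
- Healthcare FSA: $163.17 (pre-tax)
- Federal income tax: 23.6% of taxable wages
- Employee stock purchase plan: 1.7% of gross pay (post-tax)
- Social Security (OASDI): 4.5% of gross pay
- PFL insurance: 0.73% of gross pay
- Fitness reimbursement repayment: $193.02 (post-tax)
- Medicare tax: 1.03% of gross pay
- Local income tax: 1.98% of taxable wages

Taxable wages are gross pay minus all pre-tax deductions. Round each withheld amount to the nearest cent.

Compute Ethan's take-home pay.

$3,366.09

Healthcare FSA: $163.17
HSA contribution: $189.72
Pre-tax total = $163.17 + $189.72 = $352.89
Taxable wages = $6,289.95 − $352.89 = $5,937.06
State tax withheld: $5,937.06 × 0.0308 = $182.86
Federal income tax: $5,937.06 × 0.236 = $1,401.15
Local income tax: $5,937.06 × 0.0198 = $117.55
Social Security (OASDI): $6,289.95 × 0.045 = $283.05
PFL insurance: $6,289.95 × 0.0073 = $45.92
Medicare tax: $6,289.95 × 0.0103 = $64.79
Fitness reimbursement repayment: $193.02
Parking deduction: $175.70
Employee stock purchase plan: $6,289.95 × 0.017 = $106.93
Total deductions = $163.17 + $189.72 + $182.86 + $1,401.15 + $117.55 + $283.05 + $45.92 + $64.79 + $193.02 + $175.70 + $106.93 = $2,923.86
Net pay = $6,289.95 − $2,923.86 = $3,366.09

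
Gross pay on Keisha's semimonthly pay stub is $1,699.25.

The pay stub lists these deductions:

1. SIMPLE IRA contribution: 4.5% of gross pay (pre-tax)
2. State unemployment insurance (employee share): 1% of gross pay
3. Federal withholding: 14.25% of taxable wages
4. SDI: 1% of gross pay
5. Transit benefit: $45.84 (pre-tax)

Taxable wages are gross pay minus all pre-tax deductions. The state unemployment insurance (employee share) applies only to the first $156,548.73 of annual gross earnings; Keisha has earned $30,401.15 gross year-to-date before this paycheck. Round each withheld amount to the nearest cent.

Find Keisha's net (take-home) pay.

SIMPLE IRA contribution: $1,699.25 × 0.045 = $76.47
Transit benefit: $45.84
Pre-tax total = $76.47 + $45.84 = $122.31
Taxable wages = $1,699.25 − $122.31 = $1,576.94
Federal withholding: $1,576.94 × 0.1425 = $224.71
State unemployment insurance (employee share): cap not yet reached, full $1,699.25 is subject → $1,699.25 × 0.01 = $16.99
SDI: $1,699.25 × 0.01 = $16.99
Total deductions = $76.47 + $45.84 + $224.71 + $16.99 + $16.99 = $381.00
Net pay = $1,699.25 − $381.00 = $1,318.25

$1,318.25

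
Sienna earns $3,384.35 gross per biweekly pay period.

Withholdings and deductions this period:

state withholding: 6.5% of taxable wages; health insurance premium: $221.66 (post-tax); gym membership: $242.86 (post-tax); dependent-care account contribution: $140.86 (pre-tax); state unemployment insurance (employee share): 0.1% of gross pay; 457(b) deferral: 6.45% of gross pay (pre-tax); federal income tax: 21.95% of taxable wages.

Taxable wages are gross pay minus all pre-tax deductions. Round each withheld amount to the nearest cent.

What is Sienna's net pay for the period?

Dependent-care account contribution: $140.86
457(b) deferral: $3,384.35 × 0.0645 = $218.29
Pre-tax total = $140.86 + $218.29 = $359.15
Taxable wages = $3,384.35 − $359.15 = $3,025.20
State withholding: $3,025.20 × 0.065 = $196.64
Federal income tax: $3,025.20 × 0.2195 = $664.03
State unemployment insurance (employee share): $3,384.35 × 0.001 = $3.38
Health insurance premium: $221.66
Gym membership: $242.86
Total deductions = $140.86 + $218.29 + $196.64 + $664.03 + $3.38 + $221.66 + $242.86 = $1,687.72
Net pay = $3,384.35 − $1,687.72 = $1,696.63

$1,696.63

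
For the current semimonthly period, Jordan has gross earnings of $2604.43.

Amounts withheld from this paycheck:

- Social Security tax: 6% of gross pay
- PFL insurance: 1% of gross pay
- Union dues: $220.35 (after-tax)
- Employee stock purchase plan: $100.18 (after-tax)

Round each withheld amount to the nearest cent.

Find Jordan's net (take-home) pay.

$2101.59

Social Security tax: $2604.43 × 0.06 = $156.27
PFL insurance: $2604.43 × 0.01 = $26.04
Union dues: $220.35
Employee stock purchase plan: $100.18
Total deductions = $156.27 + $26.04 + $220.35 + $100.18 = $502.84
Net pay = $2604.43 − $502.84 = $2101.59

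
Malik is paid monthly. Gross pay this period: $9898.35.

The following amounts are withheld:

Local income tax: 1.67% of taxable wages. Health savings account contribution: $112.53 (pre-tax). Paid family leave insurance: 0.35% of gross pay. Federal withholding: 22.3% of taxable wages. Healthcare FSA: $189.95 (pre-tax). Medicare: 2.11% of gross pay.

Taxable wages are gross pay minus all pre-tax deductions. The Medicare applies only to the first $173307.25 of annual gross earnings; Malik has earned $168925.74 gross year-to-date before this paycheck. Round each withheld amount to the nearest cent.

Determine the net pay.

Health savings account contribution: $112.53
Healthcare FSA: $189.95
Pre-tax total = $112.53 + $189.95 = $302.48
Taxable wages = $9898.35 − $302.48 = $9595.87
Federal withholding: $9595.87 × 0.223 = $2139.88
Local income tax: $9595.87 × 0.0167 = $160.25
Medicare: only $173307.25 − $168925.74 = $4381.51 of this check is subject → $4381.51 × 0.0211 = $92.45
Paid family leave insurance: $9898.35 × 0.0035 = $34.64
Total deductions = $112.53 + $189.95 + $2139.88 + $160.25 + $92.45 + $34.64 = $2729.70
Net pay = $9898.35 − $2729.70 = $7168.65

$7168.65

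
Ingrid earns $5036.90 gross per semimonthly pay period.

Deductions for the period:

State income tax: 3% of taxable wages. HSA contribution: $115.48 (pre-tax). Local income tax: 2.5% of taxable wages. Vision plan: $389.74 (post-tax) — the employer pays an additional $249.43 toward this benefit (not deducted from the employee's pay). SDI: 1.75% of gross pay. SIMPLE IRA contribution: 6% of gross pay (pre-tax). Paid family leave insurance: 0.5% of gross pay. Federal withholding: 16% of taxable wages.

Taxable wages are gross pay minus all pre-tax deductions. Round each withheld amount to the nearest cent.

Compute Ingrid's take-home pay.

SIMPLE IRA contribution: $5036.90 × 0.06 = $302.21
HSA contribution: $115.48
Pre-tax total = $302.21 + $115.48 = $417.69
Taxable wages = $5036.90 − $417.69 = $4619.21
State income tax: $4619.21 × 0.03 = $138.58
Federal withholding: $4619.21 × 0.16 = $739.07
Local income tax: $4619.21 × 0.025 = $115.48
SDI: $5036.90 × 0.0175 = $88.15
Paid family leave insurance: $5036.90 × 0.005 = $25.18
Vision plan: $389.74
(Employer's $249.43 toward vision plan is not withheld from the employee.)
Total deductions = $302.21 + $115.48 + $138.58 + $739.07 + $115.48 + $88.15 + $25.18 + $389.74 = $1913.89
Net pay = $5036.90 − $1913.89 = $3123.01

$3123.01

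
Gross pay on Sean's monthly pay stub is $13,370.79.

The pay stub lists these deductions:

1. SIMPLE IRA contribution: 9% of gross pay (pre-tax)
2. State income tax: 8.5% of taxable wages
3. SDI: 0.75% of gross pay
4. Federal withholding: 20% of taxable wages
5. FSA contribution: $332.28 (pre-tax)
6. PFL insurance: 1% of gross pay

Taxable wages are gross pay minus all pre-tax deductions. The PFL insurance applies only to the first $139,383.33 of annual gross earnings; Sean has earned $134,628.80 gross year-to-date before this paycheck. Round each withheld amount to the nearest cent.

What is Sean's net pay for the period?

FSA contribution: $332.28
SIMPLE IRA contribution: $13,370.79 × 0.09 = $1,203.37
Pre-tax total = $332.28 + $1,203.37 = $1,535.65
Taxable wages = $13,370.79 − $1,535.65 = $11,835.14
Federal withholding: $11,835.14 × 0.2 = $2,367.03
State income tax: $11,835.14 × 0.085 = $1,005.99
PFL insurance: only $139,383.33 − $134,628.80 = $4,754.53 of this check is subject → $4,754.53 × 0.01 = $47.55
SDI: $13,370.79 × 0.0075 = $100.28
Total deductions = $332.28 + $1,203.37 + $2,367.03 + $1,005.99 + $47.55 + $100.28 = $5,056.50
Net pay = $13,370.79 − $5,056.50 = $8,314.29

$8,314.29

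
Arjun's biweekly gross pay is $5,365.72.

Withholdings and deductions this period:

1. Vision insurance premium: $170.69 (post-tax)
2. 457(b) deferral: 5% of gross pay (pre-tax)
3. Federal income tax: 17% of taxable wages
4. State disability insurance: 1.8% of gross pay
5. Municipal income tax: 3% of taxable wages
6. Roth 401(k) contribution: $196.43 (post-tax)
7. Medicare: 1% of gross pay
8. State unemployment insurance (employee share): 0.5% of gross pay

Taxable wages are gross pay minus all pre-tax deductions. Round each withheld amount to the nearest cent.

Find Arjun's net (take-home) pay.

457(b) deferral: $5,365.72 × 0.05 = $268.29
Taxable wages = $5,365.72 − $268.29 = $5,097.43
Municipal income tax: $5,097.43 × 0.03 = $152.92
Federal income tax: $5,097.43 × 0.17 = $866.56
State unemployment insurance (employee share): $5,365.72 × 0.005 = $26.83
Medicare: $5,365.72 × 0.01 = $53.66
State disability insurance: $5,365.72 × 0.018 = $96.58
Vision insurance premium: $170.69
Roth 401(k) contribution: $196.43
Total deductions = $268.29 + $152.92 + $866.56 + $26.83 + $53.66 + $96.58 + $170.69 + $196.43 = $1,831.96
Net pay = $5,365.72 − $1,831.96 = $3,533.76

$3,533.76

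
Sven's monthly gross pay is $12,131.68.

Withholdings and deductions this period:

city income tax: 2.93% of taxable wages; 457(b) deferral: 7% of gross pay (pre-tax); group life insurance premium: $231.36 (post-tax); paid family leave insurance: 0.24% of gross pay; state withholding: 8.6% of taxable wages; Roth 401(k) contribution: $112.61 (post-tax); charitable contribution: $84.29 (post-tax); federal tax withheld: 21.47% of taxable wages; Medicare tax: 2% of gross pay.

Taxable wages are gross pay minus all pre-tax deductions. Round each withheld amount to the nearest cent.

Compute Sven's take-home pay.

457(b) deferral: $12,131.68 × 0.07 = $849.22
Taxable wages = $12,131.68 − $849.22 = $11,282.46
Federal tax withheld: $11,282.46 × 0.2147 = $2,422.34
City income tax: $11,282.46 × 0.0293 = $330.58
State withholding: $11,282.46 × 0.086 = $970.29
Medicare tax: $12,131.68 × 0.02 = $242.63
Paid family leave insurance: $12,131.68 × 0.0024 = $29.12
Group life insurance premium: $231.36
Charitable contribution: $84.29
Roth 401(k) contribution: $112.61
Total deductions = $849.22 + $2,422.34 + $330.58 + $970.29 + $242.63 + $29.12 + $231.36 + $84.29 + $112.61 = $5,272.44
Net pay = $12,131.68 − $5,272.44 = $6,859.24

$6,859.24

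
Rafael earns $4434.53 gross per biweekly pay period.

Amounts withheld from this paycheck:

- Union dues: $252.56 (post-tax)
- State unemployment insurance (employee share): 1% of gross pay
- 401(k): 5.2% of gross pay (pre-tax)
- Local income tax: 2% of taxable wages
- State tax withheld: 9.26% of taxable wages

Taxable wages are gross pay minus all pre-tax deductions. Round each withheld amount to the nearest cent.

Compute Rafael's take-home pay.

$3433.66

401(k): $4434.53 × 0.052 = $230.60
Taxable wages = $4434.53 − $230.60 = $4203.93
State tax withheld: $4203.93 × 0.0926 = $389.28
Local income tax: $4203.93 × 0.02 = $84.08
State unemployment insurance (employee share): $4434.53 × 0.01 = $44.35
Union dues: $252.56
Total deductions = $230.60 + $389.28 + $84.08 + $44.35 + $252.56 = $1000.87
Net pay = $4434.53 − $1000.87 = $3433.66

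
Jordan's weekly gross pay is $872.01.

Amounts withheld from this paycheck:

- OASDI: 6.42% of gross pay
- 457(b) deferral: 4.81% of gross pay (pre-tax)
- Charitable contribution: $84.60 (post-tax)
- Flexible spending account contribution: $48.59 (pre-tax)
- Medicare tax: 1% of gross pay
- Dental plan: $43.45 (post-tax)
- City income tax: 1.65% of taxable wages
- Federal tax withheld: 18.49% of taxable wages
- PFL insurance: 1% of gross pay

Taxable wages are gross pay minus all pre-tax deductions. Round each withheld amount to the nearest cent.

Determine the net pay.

$422.62

457(b) deferral: $872.01 × 0.0481 = $41.94
Flexible spending account contribution: $48.59
Pre-tax total = $41.94 + $48.59 = $90.53
Taxable wages = $872.01 − $90.53 = $781.48
City income tax: $781.48 × 0.0165 = $12.89
Federal tax withheld: $781.48 × 0.1849 = $144.50
OASDI: $872.01 × 0.0642 = $55.98
Medicare tax: $872.01 × 0.01 = $8.72
PFL insurance: $872.01 × 0.01 = $8.72
Charitable contribution: $84.60
Dental plan: $43.45
Total deductions = $41.94 + $48.59 + $12.89 + $144.50 + $55.98 + $8.72 + $8.72 + $84.60 + $43.45 = $449.39
Net pay = $872.01 − $449.39 = $422.62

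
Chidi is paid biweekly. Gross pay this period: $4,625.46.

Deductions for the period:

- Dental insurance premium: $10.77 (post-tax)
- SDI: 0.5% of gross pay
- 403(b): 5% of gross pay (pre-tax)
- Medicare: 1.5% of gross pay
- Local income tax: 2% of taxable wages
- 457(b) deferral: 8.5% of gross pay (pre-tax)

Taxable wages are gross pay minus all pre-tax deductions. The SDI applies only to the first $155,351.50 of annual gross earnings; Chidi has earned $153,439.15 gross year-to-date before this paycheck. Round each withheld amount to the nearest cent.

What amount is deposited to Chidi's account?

457(b) deferral: $4,625.46 × 0.085 = $393.16
403(b): $4,625.46 × 0.05 = $231.27
Pre-tax total = $393.16 + $231.27 = $624.43
Taxable wages = $4,625.46 − $624.43 = $4,001.03
Local income tax: $4,001.03 × 0.02 = $80.02
SDI: only $155,351.50 − $153,439.15 = $1,912.35 of this check is subject → $1,912.35 × 0.005 = $9.56
Medicare: $4,625.46 × 0.015 = $69.38
Dental insurance premium: $10.77
Total deductions = $393.16 + $231.27 + $80.02 + $9.56 + $69.38 + $10.77 = $794.16
Net pay = $4,625.46 − $794.16 = $3,831.30

$3,831.30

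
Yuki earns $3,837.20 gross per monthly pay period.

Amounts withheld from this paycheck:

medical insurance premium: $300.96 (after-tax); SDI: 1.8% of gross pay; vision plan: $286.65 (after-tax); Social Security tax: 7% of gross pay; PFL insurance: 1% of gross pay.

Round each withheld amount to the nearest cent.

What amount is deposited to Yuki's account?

PFL insurance: $3,837.20 × 0.01 = $38.37
Social Security tax: $3,837.20 × 0.07 = $268.60
SDI: $3,837.20 × 0.018 = $69.07
Vision plan: $286.65
Medical insurance premium: $300.96
Total deductions = $38.37 + $268.60 + $69.07 + $286.65 + $300.96 = $963.65
Net pay = $3,837.20 − $963.65 = $2,873.55

$2,873.55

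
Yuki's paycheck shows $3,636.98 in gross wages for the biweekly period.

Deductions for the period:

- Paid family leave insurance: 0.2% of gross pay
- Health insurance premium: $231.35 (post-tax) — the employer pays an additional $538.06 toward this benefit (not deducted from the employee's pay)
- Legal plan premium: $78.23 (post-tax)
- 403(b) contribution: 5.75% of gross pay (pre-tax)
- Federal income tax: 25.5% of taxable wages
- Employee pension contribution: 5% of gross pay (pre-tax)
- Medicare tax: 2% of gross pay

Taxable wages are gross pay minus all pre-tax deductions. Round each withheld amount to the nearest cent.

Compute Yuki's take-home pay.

$2,028.68

Employee pension contribution: $3,636.98 × 0.05 = $181.85
403(b) contribution: $3,636.98 × 0.0575 = $209.13
Pre-tax total = $181.85 + $209.13 = $390.98
Taxable wages = $3,636.98 − $390.98 = $3,246.00
Federal income tax: $3,246.00 × 0.255 = $827.73
Medicare tax: $3,636.98 × 0.02 = $72.74
Paid family leave insurance: $3,636.98 × 0.002 = $7.27
Health insurance premium: $231.35
Legal plan premium: $78.23
(Employer's $538.06 toward health insurance premium is not withheld from the employee.)
Total deductions = $181.85 + $209.13 + $827.73 + $72.74 + $7.27 + $231.35 + $78.23 = $1,608.30
Net pay = $3,636.98 − $1,608.30 = $2,028.68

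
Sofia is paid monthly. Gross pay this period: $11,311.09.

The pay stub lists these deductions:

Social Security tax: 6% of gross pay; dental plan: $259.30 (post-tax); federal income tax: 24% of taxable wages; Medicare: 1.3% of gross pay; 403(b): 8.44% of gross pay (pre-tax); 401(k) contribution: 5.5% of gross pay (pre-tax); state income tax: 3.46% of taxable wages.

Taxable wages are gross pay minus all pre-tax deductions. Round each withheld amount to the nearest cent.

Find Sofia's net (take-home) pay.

$5,976.26

401(k) contribution: $11,311.09 × 0.055 = $622.11
403(b): $11,311.09 × 0.0844 = $954.66
Pre-tax total = $622.11 + $954.66 = $1,576.77
Taxable wages = $11,311.09 − $1,576.77 = $9,734.32
Federal income tax: $9,734.32 × 0.24 = $2,336.24
State income tax: $9,734.32 × 0.0346 = $336.81
Medicare: $11,311.09 × 0.013 = $147.04
Social Security tax: $11,311.09 × 0.06 = $678.67
Dental plan: $259.30
Total deductions = $622.11 + $954.66 + $2,336.24 + $336.81 + $147.04 + $678.67 + $259.30 = $5,334.83
Net pay = $11,311.09 − $5,334.83 = $5,976.26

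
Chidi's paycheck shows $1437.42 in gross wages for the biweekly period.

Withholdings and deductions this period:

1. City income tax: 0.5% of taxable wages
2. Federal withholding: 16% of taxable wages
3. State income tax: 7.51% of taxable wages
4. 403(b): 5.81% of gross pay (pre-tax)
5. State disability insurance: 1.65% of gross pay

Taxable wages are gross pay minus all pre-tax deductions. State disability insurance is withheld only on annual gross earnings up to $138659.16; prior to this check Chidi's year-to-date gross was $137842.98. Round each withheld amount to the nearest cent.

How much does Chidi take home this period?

$1015.36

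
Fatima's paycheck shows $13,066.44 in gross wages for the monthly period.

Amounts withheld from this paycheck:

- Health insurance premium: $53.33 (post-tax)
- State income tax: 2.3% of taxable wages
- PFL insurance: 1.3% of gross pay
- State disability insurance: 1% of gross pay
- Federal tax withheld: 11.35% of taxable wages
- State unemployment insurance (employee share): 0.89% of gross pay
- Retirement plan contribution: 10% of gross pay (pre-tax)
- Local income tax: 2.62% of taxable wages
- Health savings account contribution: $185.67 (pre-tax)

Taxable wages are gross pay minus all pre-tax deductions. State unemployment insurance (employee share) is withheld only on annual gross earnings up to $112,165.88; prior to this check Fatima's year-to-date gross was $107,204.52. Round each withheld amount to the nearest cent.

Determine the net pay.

$9,293.02

Retirement plan contribution: $13,066.44 × 0.1 = $1,306.64
Health savings account contribution: $185.67
Pre-tax total = $1,306.64 + $185.67 = $1,492.31
Taxable wages = $13,066.44 − $1,492.31 = $11,574.13
Local income tax: $11,574.13 × 0.0262 = $303.24
State income tax: $11,574.13 × 0.023 = $266.20
Federal tax withheld: $11,574.13 × 0.1135 = $1,313.66
State disability insurance: $13,066.44 × 0.01 = $130.66
PFL insurance: $13,066.44 × 0.013 = $169.86
State unemployment insurance (employee share): only $112,165.88 − $107,204.52 = $4,961.36 of this check is subject → $4,961.36 × 0.0089 = $44.16
Health insurance premium: $53.33
Total deductions = $1,306.64 + $185.67 + $303.24 + $266.20 + $1,313.66 + $130.66 + $169.86 + $44.16 + $53.33 = $3,773.42
Net pay = $13,066.44 − $3,773.42 = $9,293.02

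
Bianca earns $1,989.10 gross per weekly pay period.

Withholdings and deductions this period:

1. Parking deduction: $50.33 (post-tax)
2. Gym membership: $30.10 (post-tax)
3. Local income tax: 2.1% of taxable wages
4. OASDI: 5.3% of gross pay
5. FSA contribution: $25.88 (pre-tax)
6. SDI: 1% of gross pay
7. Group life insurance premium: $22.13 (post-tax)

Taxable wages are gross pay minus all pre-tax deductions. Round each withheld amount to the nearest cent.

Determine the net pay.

FSA contribution: $25.88
Taxable wages = $1,989.10 − $25.88 = $1,963.22
Local income tax: $1,963.22 × 0.021 = $41.23
SDI: $1,989.10 × 0.01 = $19.89
OASDI: $1,989.10 × 0.053 = $105.42
Parking deduction: $50.33
Group life insurance premium: $22.13
Gym membership: $30.10
Total deductions = $25.88 + $41.23 + $19.89 + $105.42 + $50.33 + $22.13 + $30.10 = $294.98
Net pay = $1,989.10 − $294.98 = $1,694.12

$1,694.12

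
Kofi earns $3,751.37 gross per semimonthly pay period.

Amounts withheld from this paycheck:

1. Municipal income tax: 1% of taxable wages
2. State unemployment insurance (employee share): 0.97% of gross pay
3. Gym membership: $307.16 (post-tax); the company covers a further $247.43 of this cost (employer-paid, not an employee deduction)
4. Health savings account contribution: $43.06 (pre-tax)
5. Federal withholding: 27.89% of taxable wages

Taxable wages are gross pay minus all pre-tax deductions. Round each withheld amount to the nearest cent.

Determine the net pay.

Health savings account contribution: $43.06
Taxable wages = $3,751.37 − $43.06 = $3,708.31
Municipal income tax: $3,708.31 × 0.01 = $37.08
Federal withholding: $3,708.31 × 0.2789 = $1,034.25
State unemployment insurance (employee share): $3,751.37 × 0.0097 = $36.39
Gym membership: $307.16
(Employer's $247.43 toward gym membership is not withheld from the employee.)
Total deductions = $43.06 + $37.08 + $1,034.25 + $36.39 + $307.16 = $1,457.94
Net pay = $3,751.37 − $1,457.94 = $2,293.43

$2,293.43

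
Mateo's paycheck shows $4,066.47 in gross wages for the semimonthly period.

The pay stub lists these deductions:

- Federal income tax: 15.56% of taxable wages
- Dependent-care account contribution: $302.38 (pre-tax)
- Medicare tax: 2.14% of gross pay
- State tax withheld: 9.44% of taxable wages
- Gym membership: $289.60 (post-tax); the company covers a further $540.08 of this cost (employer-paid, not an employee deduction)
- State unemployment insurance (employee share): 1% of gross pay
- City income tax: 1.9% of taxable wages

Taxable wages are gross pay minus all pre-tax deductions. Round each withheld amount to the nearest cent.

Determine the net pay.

$2,334.27

Dependent-care account contribution: $302.38
Taxable wages = $4,066.47 − $302.38 = $3,764.09
City income tax: $3,764.09 × 0.019 = $71.52
State tax withheld: $3,764.09 × 0.0944 = $355.33
Federal income tax: $3,764.09 × 0.1556 = $585.69
State unemployment insurance (employee share): $4,066.47 × 0.01 = $40.66
Medicare tax: $4,066.47 × 0.0214 = $87.02
Gym membership: $289.60
(Employer's $540.08 toward gym membership is not withheld from the employee.)
Total deductions = $302.38 + $71.52 + $355.33 + $585.69 + $40.66 + $87.02 + $289.60 = $1,732.20
Net pay = $4,066.47 − $1,732.20 = $2,334.27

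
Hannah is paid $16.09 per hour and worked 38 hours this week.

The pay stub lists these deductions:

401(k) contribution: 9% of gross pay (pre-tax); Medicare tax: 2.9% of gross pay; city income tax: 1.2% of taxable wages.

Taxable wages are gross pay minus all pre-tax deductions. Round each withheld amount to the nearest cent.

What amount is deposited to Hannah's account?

$531.98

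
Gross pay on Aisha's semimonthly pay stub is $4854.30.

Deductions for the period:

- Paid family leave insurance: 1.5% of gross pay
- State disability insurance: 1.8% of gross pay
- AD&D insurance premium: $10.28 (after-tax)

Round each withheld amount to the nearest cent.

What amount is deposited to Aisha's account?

$4683.83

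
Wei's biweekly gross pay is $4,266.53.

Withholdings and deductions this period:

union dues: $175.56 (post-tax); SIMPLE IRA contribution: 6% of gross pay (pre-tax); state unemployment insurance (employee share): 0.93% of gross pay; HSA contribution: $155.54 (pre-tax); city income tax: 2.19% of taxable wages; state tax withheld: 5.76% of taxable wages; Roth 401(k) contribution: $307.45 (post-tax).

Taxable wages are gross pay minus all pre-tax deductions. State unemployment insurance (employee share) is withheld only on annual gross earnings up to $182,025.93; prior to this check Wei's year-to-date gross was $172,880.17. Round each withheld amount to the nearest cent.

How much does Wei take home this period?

SIMPLE IRA contribution: $4,266.53 × 0.06 = $255.99
HSA contribution: $155.54
Pre-tax total = $255.99 + $155.54 = $411.53
Taxable wages = $4,266.53 − $411.53 = $3,855.00
State tax withheld: $3,855.00 × 0.0576 = $222.05
City income tax: $3,855.00 × 0.0219 = $84.42
State unemployment insurance (employee share): cap not yet reached, full $4,266.53 is subject → $4,266.53 × 0.0093 = $39.68
Union dues: $175.56
Roth 401(k) contribution: $307.45
Total deductions = $255.99 + $155.54 + $222.05 + $84.42 + $39.68 + $175.56 + $307.45 = $1,240.69
Net pay = $4,266.53 − $1,240.69 = $3,025.84

$3,025.84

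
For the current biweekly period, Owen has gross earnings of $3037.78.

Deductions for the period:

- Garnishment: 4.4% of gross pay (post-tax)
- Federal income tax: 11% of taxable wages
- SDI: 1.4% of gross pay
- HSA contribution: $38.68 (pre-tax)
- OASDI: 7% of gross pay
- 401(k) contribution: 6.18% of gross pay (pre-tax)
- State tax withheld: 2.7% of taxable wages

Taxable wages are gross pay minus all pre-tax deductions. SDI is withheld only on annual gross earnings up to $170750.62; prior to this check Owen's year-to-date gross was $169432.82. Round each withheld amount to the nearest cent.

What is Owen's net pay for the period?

$2061.46

HSA contribution: $38.68
401(k) contribution: $3037.78 × 0.0618 = $187.73
Pre-tax total = $38.68 + $187.73 = $226.41
Taxable wages = $3037.78 − $226.41 = $2811.37
State tax withheld: $2811.37 × 0.027 = $75.91
Federal income tax: $2811.37 × 0.11 = $309.25
OASDI: $3037.78 × 0.07 = $212.64
SDI: only $170750.62 − $169432.82 = $1317.80 of this check is subject → $1317.80 × 0.014 = $18.45
Garnishment: $3037.78 × 0.044 = $133.66
Total deductions = $38.68 + $187.73 + $75.91 + $309.25 + $212.64 + $18.45 + $133.66 = $976.32
Net pay = $3037.78 − $976.32 = $2061.46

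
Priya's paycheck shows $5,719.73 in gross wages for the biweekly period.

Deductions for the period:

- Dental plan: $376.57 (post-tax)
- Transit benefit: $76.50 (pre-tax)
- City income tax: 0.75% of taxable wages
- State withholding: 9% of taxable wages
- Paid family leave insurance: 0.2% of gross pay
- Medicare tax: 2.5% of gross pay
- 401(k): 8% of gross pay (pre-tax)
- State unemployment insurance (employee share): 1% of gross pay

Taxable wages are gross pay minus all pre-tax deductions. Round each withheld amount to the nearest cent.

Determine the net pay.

Transit benefit: $76.50
401(k): $5,719.73 × 0.08 = $457.58
Pre-tax total = $76.50 + $457.58 = $534.08
Taxable wages = $5,719.73 − $534.08 = $5,185.65
State withholding: $5,185.65 × 0.09 = $466.71
City income tax: $5,185.65 × 0.0075 = $38.89
State unemployment insurance (employee share): $5,719.73 × 0.01 = $57.20
Medicare tax: $5,719.73 × 0.025 = $142.99
Paid family leave insurance: $5,719.73 × 0.002 = $11.44
Dental plan: $376.57
Total deductions = $76.50 + $457.58 + $466.71 + $38.89 + $57.20 + $142.99 + $11.44 + $376.57 = $1,627.88
Net pay = $5,719.73 − $1,627.88 = $4,091.85

$4,091.85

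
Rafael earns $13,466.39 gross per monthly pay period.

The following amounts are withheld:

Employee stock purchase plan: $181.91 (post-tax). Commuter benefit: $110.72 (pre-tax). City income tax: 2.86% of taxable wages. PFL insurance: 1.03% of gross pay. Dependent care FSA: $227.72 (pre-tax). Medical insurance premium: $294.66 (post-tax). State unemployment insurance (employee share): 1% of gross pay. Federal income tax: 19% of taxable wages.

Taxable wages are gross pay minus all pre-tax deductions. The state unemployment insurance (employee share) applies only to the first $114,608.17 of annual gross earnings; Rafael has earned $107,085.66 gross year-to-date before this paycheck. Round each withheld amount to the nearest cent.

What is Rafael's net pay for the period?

Commuter benefit: $110.72
Dependent care FSA: $227.72
Pre-tax total = $110.72 + $227.72 = $338.44
Taxable wages = $13,466.39 − $338.44 = $13,127.95
Federal income tax: $13,127.95 × 0.19 = $2,494.31
City income tax: $13,127.95 × 0.0286 = $375.46
State unemployment insurance (employee share): only $114,608.17 − $107,085.66 = $7,522.51 of this check is subject → $7,522.51 × 0.01 = $75.23
PFL insurance: $13,466.39 × 0.0103 = $138.70
Employee stock purchase plan: $181.91
Medical insurance premium: $294.66
Total deductions = $110.72 + $227.72 + $2,494.31 + $375.46 + $75.23 + $138.70 + $181.91 + $294.66 = $3,898.71
Net pay = $13,466.39 − $3,898.71 = $9,567.68

$9,567.68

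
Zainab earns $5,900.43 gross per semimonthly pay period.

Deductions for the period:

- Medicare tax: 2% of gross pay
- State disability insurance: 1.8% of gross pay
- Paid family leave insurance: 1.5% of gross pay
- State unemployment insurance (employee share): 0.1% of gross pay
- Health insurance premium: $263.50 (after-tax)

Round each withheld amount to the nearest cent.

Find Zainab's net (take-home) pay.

Paid family leave insurance: $5,900.43 × 0.015 = $88.51
State disability insurance: $5,900.43 × 0.018 = $106.21
Medicare tax: $5,900.43 × 0.02 = $118.01
State unemployment insurance (employee share): $5,900.43 × 0.001 = $5.90
Health insurance premium: $263.50
Total deductions = $88.51 + $106.21 + $118.01 + $5.90 + $263.50 = $582.13
Net pay = $5,900.43 − $582.13 = $5,318.30

$5,318.30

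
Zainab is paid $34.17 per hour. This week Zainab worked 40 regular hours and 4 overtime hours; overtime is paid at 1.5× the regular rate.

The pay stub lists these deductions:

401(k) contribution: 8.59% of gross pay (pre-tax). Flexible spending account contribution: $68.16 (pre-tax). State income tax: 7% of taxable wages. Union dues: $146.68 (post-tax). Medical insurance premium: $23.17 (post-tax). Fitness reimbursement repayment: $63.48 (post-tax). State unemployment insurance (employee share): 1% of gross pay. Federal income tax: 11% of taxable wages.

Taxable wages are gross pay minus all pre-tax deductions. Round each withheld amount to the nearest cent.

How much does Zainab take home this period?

Regular pay: 40 × $34.17 = $1366.80
Overtime pay: 4 × $34.17 × 1.5 = $205.02
Gross pay = $1366.80 + $205.02 = $1571.82
Flexible spending account contribution: $68.16
401(k) contribution: $1571.82 × 0.0859 = $135.02
Pre-tax total = $68.16 + $135.02 = $203.18
Taxable wages = $1571.82 − $203.18 = $1368.64
Federal income tax: $1368.64 × 0.11 = $150.55
State income tax: $1368.64 × 0.07 = $95.80
State unemployment insurance (employee share): $1571.82 × 0.01 = $15.72
Fitness reimbursement repayment: $63.48
Union dues: $146.68
Medical insurance premium: $23.17
Total deductions = $68.16 + $135.02 + $150.55 + $95.80 + $15.72 + $63.48 + $146.68 + $23.17 = $698.58
Net pay = $1571.82 − $698.58 = $873.24

$873.24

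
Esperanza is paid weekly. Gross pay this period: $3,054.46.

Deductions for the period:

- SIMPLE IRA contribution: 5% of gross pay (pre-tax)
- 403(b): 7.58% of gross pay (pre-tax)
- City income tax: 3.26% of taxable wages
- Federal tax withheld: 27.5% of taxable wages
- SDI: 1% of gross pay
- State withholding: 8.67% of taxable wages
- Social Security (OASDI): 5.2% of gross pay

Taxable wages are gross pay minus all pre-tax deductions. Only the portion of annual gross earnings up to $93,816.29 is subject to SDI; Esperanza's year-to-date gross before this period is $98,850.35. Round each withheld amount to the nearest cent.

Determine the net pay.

403(b): $3,054.46 × 0.0758 = $231.53
SIMPLE IRA contribution: $3,054.46 × 0.05 = $152.72
Pre-tax total = $231.53 + $152.72 = $384.25
Taxable wages = $3,054.46 − $384.25 = $2,670.21
State withholding: $2,670.21 × 0.0867 = $231.51
Federal tax withheld: $2,670.21 × 0.275 = $734.31
City income tax: $2,670.21 × 0.0326 = $87.05
Social Security (OASDI): $3,054.46 × 0.052 = $158.83
SDI: annual cap $93,816.29 already reached (YTD $98,850.35), so $0.00
Total deductions = $231.53 + $152.72 + $231.51 + $734.31 + $87.05 + $158.83 + $0.00 = $1,595.95
Net pay = $3,054.46 − $1,595.95 = $1,458.51

$1,458.51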